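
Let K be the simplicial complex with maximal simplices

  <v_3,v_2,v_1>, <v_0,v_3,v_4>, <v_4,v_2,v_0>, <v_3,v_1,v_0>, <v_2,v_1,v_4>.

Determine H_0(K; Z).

Order the vertices as v_0 < v_1 < v_2 < v_3 < v_4. Listing each simplex with vertices in this order, K has dimension 2 with simplices:

  0-simplices (5): [v_0], [v_1], [v_2], [v_3], [v_4]
  1-simplices (10): [v_0,v_1], [v_0,v_2], [v_0,v_3], [v_0,v_4], [v_1,v_2], [v_1,v_3], [v_1,v_4], [v_2,v_3], [v_2,v_4], [v_3,v_4]
  2-simplices (5): [v_0,v_1,v_3], [v_0,v_2,v_4], [v_0,v_3,v_4], [v_1,v_2,v_3], [v_1,v_2,v_4]

giving chain groups C_0 ≅ Z^5, C_1 ≅ Z^10, C_2 ≅ Z^5.

∂_1: C_1 → C_0 sends each edge [p,q] (with p < q) to q − p. For instance
  ∂[v_0,v_2] = [v_2] − [v_0].
This gives a 5×10 integer matrix of rank 4; reducing to Smith normal form yields diagonal entries (1,1,1,1).

The boundary map ∂_2: C_2 → C_1 maps a triangle to the signed sum of its edges. For instance
  ∂[v_0,v_2,v_4] = [v_2,v_4] − [v_0,v_4] + [v_0,v_2],
  ∂[v_0,v_1,v_3] = [v_1,v_3] − [v_0,v_3] + [v_0,v_1].
The resulting 10×5 matrix has rank 5, and its Smith normal form has invariant factors (1,1,1,1,1).

Computing H_k = (kernel of ∂_k) / (image of ∂_{k+1}):

  H_0: rank C_0 − rank ∂_1 = 5 − 4 = 1, and the invariant factors of ∂_1 are all 1, so H_0 ≅ Z.

H_0 ≅ Z.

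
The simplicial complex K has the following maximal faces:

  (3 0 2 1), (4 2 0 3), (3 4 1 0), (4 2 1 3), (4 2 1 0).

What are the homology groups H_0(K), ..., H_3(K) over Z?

H_0 = Z,  H_1 = 0,  H_2 = 0,  H_3 = Z.

K has 5 vertices, 10 edges, 10 triangles, 5 3-simplices.
rank ∂_0 = 0, rank ∂_1 = 4 ⇒ b_0 = 5 − 0 − 4 = 1; all invariant factors of ∂_1 are 1 so no torsion. So H_0 = Z.
rank ∂_1 = 4, rank ∂_2 = 6 ⇒ b_1 = 10 − 4 − 6 = 0; all invariant factors of ∂_2 are 1 so no torsion. So H_1 = 0.
rank ∂_2 = 6, rank ∂_3 = 4 ⇒ b_2 = 10 − 6 − 4 = 0; all invariant factors of ∂_3 are 1 so no torsion. So H_2 = 0.
rank ∂_3 = 4, rank ∂_4 = 0 ⇒ b_3 = 5 − 4 − 0 = 1. So H_3 = Z.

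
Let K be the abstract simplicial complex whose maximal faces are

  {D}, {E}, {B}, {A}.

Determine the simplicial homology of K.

Order the vertices as A < B < D < E. Listing each simplex with vertices in this order, K has dimension 0 with simplices:

  0-simplices (4): A, B, D, E

Hence C_0 ≅ Z^4.

Reading off H_k = ker ∂_k / im ∂_{k+1}:

  H_0: rank C_0 − rank ∂_1 = 4 − 0 = 4, and there is no ∂_1, so H_0 ≅ Z^4.

H_0 = Z^4.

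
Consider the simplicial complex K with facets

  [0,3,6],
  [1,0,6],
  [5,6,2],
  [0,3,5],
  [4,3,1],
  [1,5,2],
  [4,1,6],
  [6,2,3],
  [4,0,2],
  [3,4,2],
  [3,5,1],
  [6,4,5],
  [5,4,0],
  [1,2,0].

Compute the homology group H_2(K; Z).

H_2 = Z.

Fix the vertex order 0 < 1 < 2 < 3 < 4 < 5 < 6 and write every simplex with vertices in increasing order. Then dim K = 2 and the simplices of K are:

  0-simplices (7): [0], [1], [2], [3], [4], [5], [6]
  1-simplices (21): [0,1], [0,2], [0,3], [0,4], [0,5], [0,6], [1,2], [1,3], [1,4], [1,5], [1,6], [2,3], [2,4], [2,5], [2,6], [3,4], [3,5], [3,6], [4,5], [4,6], [5,6]
  2-simplices (14): [0,1,2], [0,1,6], [0,2,4], [0,3,5], [0,3,6], [0,4,5], [1,2,5], [1,3,4], [1,3,5], [1,4,6], [2,3,4], [2,3,6], [2,5,6], [4,5,6]

so the chain groups are C_0 ≅ Z^7, C_1 ≅ Z^21, C_2 ≅ Z^14.

∂_1: C_1 → C_0 sends each edge [p,q] (with p < q) to q − p. For instance
  ∂[5,6] = [6] − [5].
This gives a 7×21 integer matrix of rank 6; reducing to Smith normal form yields diagonal entries (1,1,1,1,1,1).

∂_2: C_2 → C_1 sends each 2-simplex [p,q,r] to [q,r] − [p,r] + [p,q]. For instance
  ∂[0,3,5] = [3,5] − [0,5] + [0,3],
  ∂[0,3,6] = [3,6] − [0,6] + [0,3].
The 21×14 boundary matrix has rank 13 and Smith normal form diag(1,1,1,1,1,1,1,1,1,1,1,1,1).

Computing H_k = (kernel of ∂_k) / (image of ∂_{k+1}):

  H_2: rank ker ∂_2 − rank ∂_3 = (14 − 13) − 0 = 1, and there is no ∂_3, so H_2 ≅ Z.

(K is a triangulation of the torus T^2.)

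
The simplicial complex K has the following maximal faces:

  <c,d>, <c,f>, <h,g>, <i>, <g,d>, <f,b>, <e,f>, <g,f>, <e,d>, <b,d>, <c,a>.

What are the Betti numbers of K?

b_0 = 2, b_1 = 3.

Fix the vertex order a < b < c < d < e < f < g < h < i and write every simplex with vertices in increasing order. Then dim K = 1 and the simplices of K are:

  0-simplices (9): a, b, c, d, e, f, g, h, i
  1-simplices (10): ac, bd, bf, cd, cf, de, dg, ef, fg, gh

so the chain groups are C_0 ≅ Z^9, C_1 ≅ Z^10.

Boundary ∂_1: C_1 → C_0 is given by ∂[p,q] = [q] − [p]. For instance
  ∂de = e − d.
As a 9×10 matrix over Z this has rank 7, with invariant factors (1,1,1,1,1,1,1).

Computing H_k = (kernel of ∂_k) / (image of ∂_{k+1}):

  H_0: rank C_0 − rank ∂_1 = 9 − 7 = 2, and the invariant factors of ∂_1 are all 1, so H_0 = Z^2.
  H_1: rank ker ∂_1 − rank ∂_2 = (10 − 7) − 0 = 3, and there is no ∂_2, so H_1 = Z^3.

As a check, the Euler characteristic is 9 − 10 = -1, which agrees with 2 − 3 = -1.

Hence the Betti numbers are b_0 = 2, b_1 = 3.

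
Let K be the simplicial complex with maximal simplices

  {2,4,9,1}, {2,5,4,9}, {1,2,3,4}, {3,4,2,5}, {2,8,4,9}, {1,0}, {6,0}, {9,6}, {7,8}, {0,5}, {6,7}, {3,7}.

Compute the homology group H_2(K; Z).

Fix the vertex order 0 < 1 < 2 < 3 < 4 < 5 < 6 < 7 < 8 < 9 and write every simplex with vertices in increasing order. Then dim K = 3 and the simplices of K are:

  0-simplices (10): [0], [1], [2], [3], [4], [5], [6], [7], [8], [9]
  1-simplices (23): [0,1], [0,5], [0,6], [1,2], [1,3], [1,4], [1,9], [2,3], [2,4], [2,5], [2,8], [2,9], [3,4], [3,5], [3,7], [4,5], [4,8], [4,9], [5,9], [6,7], [6,9], [7,8], [8,9]
  2-simplices (15): [1,2,3], [1,2,4], [1,2,9], [1,3,4], [1,4,9], [2,3,4], [2,3,5], [2,4,5], [2,4,8], [2,4,9], [2,5,9], [2,8,9], [3,4,5], [4,5,9], [4,8,9]
  3-simplices (5): [1,2,3,4], [1,2,4,9], [2,3,4,5], [2,4,5,9], [2,4,8,9]

giving chain groups C_0 ≅ Z^10, C_1 ≅ Z^23, C_2 ≅ Z^15, C_3 ≅ Z^5.

∂_1: C_1 → C_0 sends each edge [p,q] (with p < q) to q − p.
As a 10×23 matrix over Z this has rank 9, with invariant factors (1,1,1,1,1,1,1,1,1).

Boundary ∂_2: C_2 → C_1 sends each 2-simplex [p,q,r] to [q,r] − [p,r] + [p,q]. For instance
  ∂[2,4,9] = [4,9] − [2,9] + [2,4],
  ∂[1,2,3] = [2,3] − [1,3] + [1,2].
The resulting 23×15 matrix has rank 10, and its Smith normal form has invariant factors (1,1,1,1,1,1,1,1,1,1).

Boundary ∂_3: C_3 → C_2 sends each 3-simplex σ to the alternating sum Σ_i (−1)^i (σ with its i-th vertex removed). For instance
  ∂[1,2,4,9] = [2,4,9] − [1,4,9] + [1,2,9] − [1,2,4],
  ∂[2,4,8,9] = [4,8,9] − [2,8,9] + [2,4,9] − [2,4,8].
As a 15×5 matrix over Z this has rank 5, with invariant factors (1,1,1,1,1).

From H_k ≅ ker(∂_k) / im(∂_{k+1}) we obtain:

  H_2: rank ker ∂_2 − rank ∂_3 = (15 − 10) − 5 = 0, and the invariant factors of ∂_3 are all 1, so H_2 ≅ 0.

H_2 ≅ 0.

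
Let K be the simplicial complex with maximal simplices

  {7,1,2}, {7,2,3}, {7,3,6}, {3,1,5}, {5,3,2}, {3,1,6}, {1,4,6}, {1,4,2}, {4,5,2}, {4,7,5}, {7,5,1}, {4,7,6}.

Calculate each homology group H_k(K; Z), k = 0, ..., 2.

Fix the vertex order 1 < 2 < 3 < 4 < 5 < 6 < 7 and write every simplex with vertices in increasing order. Then dim K = 2 and the simplices of K are:

  0-simplices (7): [1], [2], [3], [4], [5], [6], [7]
  1-simplices (18): [1,2], [1,3], [1,4], [1,5], [1,6], [1,7], [2,3], [2,4], [2,5], [2,7], [3,5], [3,6], [3,7], [4,5], [4,6], [4,7], [5,7], [6,7]
  2-simplices (12): [1,2,4], [1,2,7], [1,3,5], [1,3,6], [1,4,6], [1,5,7], [2,3,5], [2,3,7], [2,4,5], [3,6,7], [4,5,7], [4,6,7]

giving chain groups C_0 ≅ Z^7, C_1 ≅ Z^18, C_2 ≅ Z^12.

∂_1: C_1 → C_0 is given by ∂[p,q] = [q] − [p]. For instance
  ∂[4,7] = [7] − [4].
As a 7×18 matrix over Z this has rank 6, with invariant factors (1,1,1,1,1,1).

∂_2: C_2 → C_1 acts by ∂[p,q,r] = [q,r] − [p,r] + [p,q]. For instance
  ∂[4,6,7] = [6,7] − [4,7] + [4,6],
  ∂[3,6,7] = [6,7] − [3,7] + [3,6].
This gives a 18×12 integer matrix of rank 12; reducing to Smith normal form yields diagonal entries (1,1,1,1,1,1,1,1,1,1,1,2).

Computing H_k = (kernel of ∂_k) / (image of ∂_{k+1}):

  H_0: rank C_0 − rank ∂_1 = 7 − 6 = 1, and the invariant factors of ∂_1 are all 1, so H_0 ≅ Z.
  H_1: rank ker ∂_1 − rank ∂_2 = (18 − 6) − 12 = 0, and ∂_2 has invariant factor 2 > 1, so H_1 ≅ Z_2.
  H_2: rank ker ∂_2 − rank ∂_3 = (12 − 12) − 0 = 0, and there is no ∂_3, so H_2 ≅ 0.

H_0 ≅ Z,  H_1 ≅ Z_2,  H_2 = 0.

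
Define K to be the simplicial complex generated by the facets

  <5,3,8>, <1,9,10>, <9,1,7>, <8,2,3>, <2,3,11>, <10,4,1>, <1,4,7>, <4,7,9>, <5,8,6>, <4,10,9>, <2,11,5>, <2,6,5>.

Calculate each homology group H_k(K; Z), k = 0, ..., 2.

We work with the vertex ordering 1 < 2 < 3 < 4 < 5 < 6 < 7 < 8 < 9 < 10 < 11. The simplices of K, each written with vertices in increasing order, are:

  0-simplices (11): [1], [2], [3], [4], [5], [6], [7], [8], [9], [10], [11]
  1-simplices (21): [1,4], [1,7], [1,9], [1,10], [2,3], [2,5], [2,6], [2,8], [2,11], [3,5], [3,8], [3,11], [4,7], [4,9], [4,10], [5,6], [5,8], [5,11], [6,8], [7,9], [9,10]
  2-simplices (12): [1,4,7], [1,4,10], [1,7,9], [1,9,10], [2,3,8], [2,3,11], [2,5,6], [2,5,11], [3,5,8], [4,7,9], [4,9,10], [5,6,8]

giving chain groups C_0 ≅ Z^11, C_1 ≅ Z^21, C_2 ≅ Z^12.

∂_1: C_1 → C_0 is given by ∂[p,q] = [q] − [p]. For instance
  ∂[1,9] = [9] − [1].
The 11×21 boundary matrix has rank 9 and Smith normal form diag(1,1,1,1,1,1,1,1,1).

Boundary ∂_2: C_2 → C_1 acts by ∂[p,q,r] = [q,r] − [p,r] + [p,q]. For instance
  ∂[2,5,11] = [5,11] − [2,11] + [2,5],
  ∂[4,7,9] = [7,9] − [4,9] + [4,7].
The 21×12 boundary matrix has rank 11 and Smith normal form diag(1,1,1,1,1,1,1,1,1,1,1).

From H_k ≅ ker(∂_k) / im(∂_{k+1}) we obtain:

  H_0: rank C_0 − rank ∂_1 = 11 − 9 = 2, and the invariant factors of ∂_1 are all 1, so H_0 = Z^2.
  H_1: rank ker ∂_1 − rank ∂_2 = (21 − 9) − 11 = 1, and the invariant factors of ∂_2 are all 1, so H_1 = Z.
  H_2: rank ker ∂_2 − rank ∂_3 = (12 − 11) − 0 = 1, and there is no ∂_3, so H_2 = Z.

(K is a triangulation of the disjoint union of the cylinder S^1 x I and the 2-sphere S^2.)

H_0 = Z^2,  H_1 = Z,  H_2 = Z.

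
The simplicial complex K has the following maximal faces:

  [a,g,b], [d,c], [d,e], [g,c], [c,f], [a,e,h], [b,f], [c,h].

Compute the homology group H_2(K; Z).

Take the total order a < b < c < d < e < f < g < h on the vertex set. Then K (dimension 2) consists of the simplices:

  0-simplices (8): a, b, c, d, e, f, g, h
  1-simplices (12): ab, ae, ag, ah, bf, bg, cd, cf, cg, ch, de, eh
  2-simplices (2): abg, aeh

giving chain groups C_0 ≅ Z^8, C_1 ≅ Z^12, C_2 ≅ Z^2.

∂_1: C_1 → C_0 maps an edge to its endpoints' difference, ∂[p,q] = q − p. For instance
  ∂ch = h − c.
This gives a 8×12 integer matrix of rank 7; reducing to Smith normal form yields diagonal entries (1,1,1,1,1,1,1).

∂_2: C_2 → C_1 sends each 2-simplex [p,q,r] to [q,r] − [p,r] + [p,q]. For instance
  ∂aeh = eh − ah + ae,
  ∂abg = bg − ag + ab.
As a 12×2 matrix over Z this has rank 2, with invariant factors (1,1).

Now H_k = ker ∂_k / im ∂_{k+1}, so:

  H_2: rank ker ∂_2 − rank ∂_3 = (2 − 2) − 0 = 0, and there is no ∂_3, so H_2 ≅ 0.

H_2 = 0.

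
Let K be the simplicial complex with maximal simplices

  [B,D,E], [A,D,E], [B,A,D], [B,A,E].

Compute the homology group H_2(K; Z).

H_2 = Z.

Order the vertices as A < B < D < E. Listing each simplex with vertices in this order, K has dimension 2 with simplices:

  0-simplices (4): A, B, D, E
  1-simplices (6): AB, AD, AE, BD, BE, DE
  2-simplices (4): ABD, ABE, ADE, BDE

Hence C_0 ≅ Z^4, C_1 ≅ Z^6, C_2 ≅ Z^4.

Boundary ∂_1: C_1 → C_0 maps an edge to its endpoints' difference, ∂[p,q] = q − p.
As a 4×6 matrix over Z this has rank 3, with invariant factors (1,1,1).

∂_2: C_2 → C_1 acts by ∂[p,q,r] = [q,r] − [p,r] + [p,q]. For instance
  ∂ABD = BD − AD + AB,
  ∂BDE = DE − BE + BD.
The resulting 6×4 matrix has rank 3, and its Smith normal form has invariant factors (1,1,1).

Reading off H_k = ker ∂_k / im ∂_{k+1}:

  H_2: rank ker ∂_2 − rank ∂_3 = (4 − 3) − 0 = 1, and there is no ∂_3, so H_2 ≅ Z.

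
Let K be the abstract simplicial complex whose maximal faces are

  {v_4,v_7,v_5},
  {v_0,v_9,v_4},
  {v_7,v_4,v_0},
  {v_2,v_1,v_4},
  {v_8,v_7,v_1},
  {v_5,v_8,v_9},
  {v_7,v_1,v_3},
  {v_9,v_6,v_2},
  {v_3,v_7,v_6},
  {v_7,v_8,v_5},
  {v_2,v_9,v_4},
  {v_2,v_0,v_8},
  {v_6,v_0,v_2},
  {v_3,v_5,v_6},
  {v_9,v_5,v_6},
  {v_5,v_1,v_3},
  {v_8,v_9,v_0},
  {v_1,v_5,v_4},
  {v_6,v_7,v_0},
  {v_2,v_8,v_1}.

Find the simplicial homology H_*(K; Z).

Order the vertices as v_0 < v_1 < v_2 < v_3 < v_4 < v_5 < v_6 < v_7 < v_8 < v_9. Listing each simplex with vertices in this order, K has dimension 2 with simplices:

  0-simplices (10): [v_0], [v_1], [v_2], [v_3], [v_4], [v_5], [v_6], [v_7], [v_8], [v_9]
  1-simplices (30): (30 of them)
  2-simplices (20): (20 of them)

so the chain groups are C_0 ≅ Z^10, C_1 ≅ Z^30, C_2 ≅ Z^20.

The boundary map ∂_1: C_1 → C_0 sends each edge [p,q] (with p < q) to q − p. For instance
  ∂[v_0,v_4] = [v_4] − [v_0].
This gives a 10×30 integer matrix of rank 9; reducing to Smith normal form yields diagonal entries (1,1,1,1,1,1,1,1,1).

The boundary map ∂_2: C_2 → C_1 acts by ∂[p,q,r] = [q,r] − [p,r] + [p,q]. For instance
  ∂[v_2,v_6,v_9] = [v_6,v_9] − [v_2,v_9] + [v_2,v_6],
  ∂[v_4,v_5,v_7] = [v_5,v_7] − [v_4,v_7] + [v_4,v_5].
This gives a 30×20 integer matrix of rank 20; reducing to Smith normal form yields diagonal entries (1,1,1,1,1,1,1,1,1,1,1,1,1,1,1,1,1,1,1,2).

Now H_k = ker ∂_k / im ∂_{k+1}, so:

  H_0: rank C_0 − rank ∂_1 = 10 − 9 = 1, and the invariant factors of ∂_1 are all 1, so H_0 = Z.
  H_1: rank ker ∂_1 − rank ∂_2 = (30 − 9) − 20 = 1, and ∂_2 has invariant factor 2 > 1, so H_1 = Z ⊕ Z/2.
  H_2: rank ker ∂_2 − rank ∂_3 = (20 − 20) − 0 = 0, and there is no ∂_3, so H_2 = 0.

H_0 = Z,  H_1 = Z ⊕ Z/2,  H_2 = 0.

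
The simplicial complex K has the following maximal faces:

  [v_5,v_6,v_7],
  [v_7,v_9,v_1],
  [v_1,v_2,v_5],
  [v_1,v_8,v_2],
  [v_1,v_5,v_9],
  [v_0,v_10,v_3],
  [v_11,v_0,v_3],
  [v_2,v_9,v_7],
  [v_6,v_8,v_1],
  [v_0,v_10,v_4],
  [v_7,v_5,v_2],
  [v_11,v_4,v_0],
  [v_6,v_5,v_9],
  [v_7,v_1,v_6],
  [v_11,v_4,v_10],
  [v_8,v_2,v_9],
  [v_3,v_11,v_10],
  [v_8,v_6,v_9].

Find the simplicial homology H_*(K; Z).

K has 12 vertices, 27 edges, 18 triangles.
rank ∂_0 = 0, rank ∂_1 = 10 ⇒ b_0 = 12 − 0 − 10 = 2; all invariant factors of ∂_1 are 1 so no torsion. So H_0 = Z^2.
rank ∂_1 = 10, rank ∂_2 = 17 ⇒ b_1 = 27 − 10 − 17 = 0; ∂_2 has invariant factor(s) [2] giving torsion. So H_1 = Z_2.
rank ∂_2 = 17, rank ∂_3 = 0 ⇒ b_2 = 18 − 17 − 0 = 1. So H_2 = Z.

H_0 = Z^2,  H_1 = Z_2,  H_2 = Z.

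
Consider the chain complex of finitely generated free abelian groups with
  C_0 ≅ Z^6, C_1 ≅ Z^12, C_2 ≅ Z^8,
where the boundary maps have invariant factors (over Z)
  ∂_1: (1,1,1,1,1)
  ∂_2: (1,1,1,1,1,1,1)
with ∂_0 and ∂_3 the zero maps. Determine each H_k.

H_0: b_0 = 6 − 0 − 5 = 1; torsion from ∂_1 factors > 1: none. So H_0 = Z.
H_1: b_1 = 12 − 5 − 7 = 0; torsion from ∂_2 factors > 1: none. So H_1 = 0.
H_2: b_2 = 8 − 7 − 0 = 1; torsion from ∂_3 factors > 1: none. So H_2 = Z.

H_0 = Z,  H_1 = 0,  H_2 = Z.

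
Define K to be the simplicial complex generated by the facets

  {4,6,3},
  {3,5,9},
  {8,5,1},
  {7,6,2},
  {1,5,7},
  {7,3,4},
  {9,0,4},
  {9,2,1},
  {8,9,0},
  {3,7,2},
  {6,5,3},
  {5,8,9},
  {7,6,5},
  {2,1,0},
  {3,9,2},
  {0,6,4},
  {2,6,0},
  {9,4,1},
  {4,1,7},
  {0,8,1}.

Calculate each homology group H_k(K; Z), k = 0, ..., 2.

We work with the vertex ordering 0 < 1 < 2 < 3 < 4 < 5 < 6 < 7 < 8 < 9. The simplices of K, each written with vertices in increasing order, are:

  0-simplices (10): [0], [1], [2], [3], [4], [5], [6], [7], [8], [9]
  1-simplices (30): (30 of them)
  2-simplices (20): (20 of them)

so the chain groups are C_0 ≅ Z^10, C_1 ≅ Z^30, C_2 ≅ Z^20.

∂_1: C_1 → C_0 is given by ∂[p,q] = [q] − [p].
As a 10×30 matrix over Z this has rank 9, with invariant factors (1,1,1,1,1,1,1,1,1).

The boundary map ∂_2: C_2 → C_1 maps a triangle to the signed sum of its edges. For instance
  ∂[1,4,7] = [4,7] − [1,7] + [1,4],
  ∂[0,1,8] = [1,8] − [0,8] + [0,1].
This gives a 30×20 integer matrix of rank 20; reducing to Smith normal form yields diagonal entries (1,1,1,1,1,1,1,1,1,1,1,1,1,1,1,1,1,1,1,2).

Reading off H_k = ker ∂_k / im ∂_{k+1}:

  H_0: rank C_0 − rank ∂_1 = 10 − 9 = 1, and the invariant factors of ∂_1 are all 1, so H_0 = Z.
  H_1: rank ker ∂_1 − rank ∂_2 = (30 − 9) − 20 = 1, and ∂_2 has invariant factor 2 > 1, so H_1 = Z × Z/2.
  H_2: rank ker ∂_2 − rank ∂_3 = (20 − 20) − 0 = 0, and there is no ∂_3, so H_2 = 0.

As a check, the Euler characteristic is 10 − 30 + 20 = 0, which agrees with 1 − 1 + 0 = 0.
(K is a triangulation of the Klein bottle.)

H_0 = Z,  H_1 = Z × Z/2,  H_2 = 0.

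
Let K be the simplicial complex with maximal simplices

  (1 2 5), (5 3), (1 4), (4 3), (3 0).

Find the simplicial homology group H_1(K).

Fix the vertex order 0 < 1 < 2 < 3 < 4 < 5 and write every simplex with vertices in increasing order. Then dim K = 2 and the simplices of K are:

  0-simplices (6): [0], [1], [2], [3], [4], [5]
  1-simplices (7): [0,3], [1,2], [1,4], [1,5], [2,5], [3,4], [3,5]
  2-simplices (1): [1,2,5]

giving chain groups C_0 ≅ Z^6, C_1 ≅ Z^7, C_2 ≅ Z^1.

∂_1: C_1 → C_0 sends each edge [p,q] (with p < q) to q − p. For instance
  ∂[1,2] = [2] − [1].
The 6×7 boundary matrix has rank 5 and Smith normal form diag(1,1,1,1,1).

∂_2: C_2 → C_1 acts by ∂[p,q,r] = [q,r] − [p,r] + [p,q]. For instance
  ∂[1,2,5] = [2,5] − [1,5] + [1,2].
As a 7×1 matrix over Z this has rank 1, with invariant factors (1).

From H_k ≅ ker(∂_k) / im(∂_{k+1}) we obtain:

  H_1: rank ker ∂_1 − rank ∂_2 = (7 − 5) − 1 = 1, and the invariant factors of ∂_2 are all 1, so H_1 = Z.

H_1 = Z.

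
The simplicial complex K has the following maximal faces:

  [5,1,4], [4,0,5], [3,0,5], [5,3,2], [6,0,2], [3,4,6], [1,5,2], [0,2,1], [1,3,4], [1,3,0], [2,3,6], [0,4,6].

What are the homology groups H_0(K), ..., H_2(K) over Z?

H_0 = Z,  H_1 = Z_2,  H_2 = 0.

Take the total order 0 < 1 < 2 < 3 < 4 < 5 < 6 on the vertex set. Then K (dimension 2) consists of the simplices:

  0-simplices (7): [0], [1], [2], [3], [4], [5], [6]
  1-simplices (18): [0,1], [0,2], [0,3], [0,4], [0,5], [0,6], [1,2], [1,3], [1,4], [1,5], [2,3], [2,5], [2,6], [3,4], [3,5], [3,6], [4,5], [4,6]
  2-simplices (12): [0,1,2], [0,1,3], [0,2,6], [0,3,5], [0,4,5], [0,4,6], [1,2,5], [1,3,4], [1,4,5], [2,3,5], [2,3,6], [3,4,6]

giving chain groups C_0 ≅ Z^7, C_1 ≅ Z^18, C_2 ≅ Z^12.

The boundary map ∂_1: C_1 → C_0 sends each edge [p,q] (with p < q) to q − p.
The resulting 7×18 matrix has rank 6, and its Smith normal form has invariant factors (1,1,1,1,1,1).

The boundary map ∂_2: C_2 → C_1 acts by ∂[p,q,r] = [q,r] − [p,r] + [p,q]. For instance
  ∂[1,2,5] = [2,5] − [1,5] + [1,2],
  ∂[0,2,6] = [2,6] − [0,6] + [0,2].
The 18×12 boundary matrix has rank 12 and Smith normal form diag(1,1,1,1,1,1,1,1,1,1,1,2).

Computing H_k = (kernel of ∂_k) / (image of ∂_{k+1}):

  H_0: rank C_0 − rank ∂_1 = 7 − 6 = 1, and the invariant factors of ∂_1 are all 1, so H_0 = Z.
  H_1: rank ker ∂_1 − rank ∂_2 = (18 − 6) − 12 = 0, and ∂_2 has invariant factor 2 > 1, so H_1 = Z_2.
  H_2: rank ker ∂_2 − rank ∂_3 = (12 − 12) − 0 = 0, and there is no ∂_3, so H_2 = 0.

As a check, the Euler characteristic is 7 − 18 + 12 = 1, which agrees with 1 − 0 + 0 = 1.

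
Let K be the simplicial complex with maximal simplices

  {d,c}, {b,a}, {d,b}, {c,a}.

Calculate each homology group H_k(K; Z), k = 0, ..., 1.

H_0 ≅ Z,  H_1 ≅ Z.

Order the vertices as a < b < c < d. Listing each simplex with vertices in this order, K has dimension 1 with simplices:

  0-simplices (4): a, b, c, d
  1-simplices (4): ab, ac, bd, cd

Hence C_0 ≅ Z^4, C_1 ≅ Z^4.

The boundary map ∂_1: C_1 → C_0 is given by ∂[p,q] = [q] − [p]. For instance
  ∂ab = b − a.
This gives a 4×4 integer matrix of rank 3; reducing to Smith normal form yields diagonal entries (1,1,1).

Reading off H_k = ker ∂_k / im ∂_{k+1}:

  H_0: rank C_0 − rank ∂_1 = 4 − 3 = 1, and the invariant factors of ∂_1 are all 1, so H_0 ≅ Z.
  H_1: rank ker ∂_1 − rank ∂_2 = (4 − 3) − 0 = 1, and there is no ∂_2, so H_1 ≅ Z.

As a check, the Euler characteristic is 4 − 4 = 0, which agrees with 1 − 1 = 0.
(K is a triangulation of the circle S^1.)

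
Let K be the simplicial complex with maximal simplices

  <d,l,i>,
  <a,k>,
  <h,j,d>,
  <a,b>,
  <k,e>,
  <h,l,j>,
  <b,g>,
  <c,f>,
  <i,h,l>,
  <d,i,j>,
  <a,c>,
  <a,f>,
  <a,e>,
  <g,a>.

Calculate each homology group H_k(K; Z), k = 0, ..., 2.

H_0 ≅ Z^2,  H_1 ≅ Z^4,  H_2 = 0.

K has 12 vertices, 19 edges, 5 triangles.
rank ∂_0 = 0, rank ∂_1 = 10 ⇒ b_0 = 12 − 0 − 10 = 2; all invariant factors of ∂_1 are 1 so no torsion. So H_0 ≅ Z^2.
rank ∂_1 = 10, rank ∂_2 = 5 ⇒ b_1 = 19 − 10 − 5 = 4; all invariant factors of ∂_2 are 1 so no torsion. So H_1 ≅ Z^4.
rank ∂_2 = 5, rank ∂_3 = 0 ⇒ b_2 = 5 − 5 − 0 = 0. So H_2 ≅ 0.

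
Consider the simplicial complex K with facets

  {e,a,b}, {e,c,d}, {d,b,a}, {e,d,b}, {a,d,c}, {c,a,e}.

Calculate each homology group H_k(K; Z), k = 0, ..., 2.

H_0 ≅ Z,  H_1 = 0,  H_2 ≅ Z.

K has 5 vertices, 9 edges, 6 triangles.
rank ∂_0 = 0, rank ∂_1 = 4 ⇒ b_0 = 5 − 0 − 4 = 1; all invariant factors of ∂_1 are 1 so no torsion. So H_0 ≅ Z.
rank ∂_1 = 4, rank ∂_2 = 5 ⇒ b_1 = 9 − 4 − 5 = 0; all invariant factors of ∂_2 are 1 so no torsion. So H_1 ≅ 0.
rank ∂_2 = 5, rank ∂_3 = 0 ⇒ b_2 = 6 − 5 − 0 = 1. So H_2 ≅ Z.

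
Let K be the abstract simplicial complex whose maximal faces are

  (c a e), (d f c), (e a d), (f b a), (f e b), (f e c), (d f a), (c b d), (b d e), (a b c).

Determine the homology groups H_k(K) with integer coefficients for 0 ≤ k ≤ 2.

Order the vertices as a < b < c < d < e < f. Listing each simplex with vertices in this order, K has dimension 2 with simplices:

  0-simplices (6): a, b, c, d, e, f
  1-simplices (15): ab, ac, ad, ae, af, bc, bd, be, bf, cd, ce, cf, de, df, ef
  2-simplices (10): abc, abf, ace, ade, adf, bcd, bde, bef, cdf, cef

so the chain groups are C_0 ≅ Z^6, C_1 ≅ Z^15, C_2 ≅ Z^10.

∂_1: C_1 → C_0 sends each edge [p,q] (with p < q) to q − p.
This gives a 6×15 integer matrix of rank 5; reducing to Smith normal form yields diagonal entries (1,1,1,1,1).

Boundary ∂_2: C_2 → C_1 sends each 2-simplex [p,q,r] to [q,r] − [p,r] + [p,q]. For instance
  ∂bde = de − be + bd,
  ∂abc = bc − ac + ab.
The 15×10 boundary matrix has rank 10 and Smith normal form diag(1,1,1,1,1,1,1,1,1,2).

Now H_k = ker ∂_k / im ∂_{k+1}, so:

  H_0: rank C_0 − rank ∂_1 = 6 − 5 = 1, and the invariant factors of ∂_1 are all 1, so H_0 = Z.
  H_1: rank ker ∂_1 − rank ∂_2 = (15 − 5) − 10 = 0, and ∂_2 has invariant factor 2 > 1, so H_1 = Z_2.
  H_2: rank ker ∂_2 − rank ∂_3 = (10 − 10) − 0 = 0, and there is no ∂_3, so H_2 = 0.

(K is a triangulation of the real projective plane RP^2.)

H_0 = Z,  H_1 = Z_2,  H_2 = 0.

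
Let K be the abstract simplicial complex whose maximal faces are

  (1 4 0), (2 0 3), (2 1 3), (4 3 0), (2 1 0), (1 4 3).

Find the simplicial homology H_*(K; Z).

H_0 = Z,  H_1 = 0,  H_2 = Z.

Fix the vertex order 0 < 1 < 2 < 3 < 4 and write every simplex with vertices in increasing order. Then dim K = 2 and the simplices of K are:

  0-simplices (5): [0], [1], [2], [3], [4]
  1-simplices (9): [0,1], [0,2], [0,3], [0,4], [1,2], [1,3], [1,4], [2,3], [3,4]
  2-simplices (6): [0,1,2], [0,1,4], [0,2,3], [0,3,4], [1,2,3], [1,3,4]

Hence C_0 ≅ Z^5, C_1 ≅ Z^9, C_2 ≅ Z^6.

Boundary ∂_1: C_1 → C_0 is given by ∂[p,q] = [q] − [p].
As a 5×9 matrix over Z this has rank 4, with invariant factors (1,1,1,1).

∂_2: C_2 → C_1 acts by ∂[p,q,r] = [q,r] − [p,r] + [p,q]. For instance
  ∂[0,1,2] = [1,2] − [0,2] + [0,1],
  ∂[0,3,4] = [3,4] − [0,4] + [0,3].
The 9×6 boundary matrix has rank 5 and Smith normal form diag(1,1,1,1,1).

Now H_k = ker ∂_k / im ∂_{k+1}, so:

  H_0: rank C_0 − rank ∂_1 = 5 − 4 = 1, and the invariant factors of ∂_1 are all 1, so H_0 = Z.
  H_1: rank ker ∂_1 − rank ∂_2 = (9 − 4) − 5 = 0, and the invariant factors of ∂_2 are all 1, so H_1 = 0.
  H_2: rank ker ∂_2 − rank ∂_3 = (6 − 5) − 0 = 1, and there is no ∂_3, so H_2 = Z.

(K is a triangulation of the 2-sphere S^2.)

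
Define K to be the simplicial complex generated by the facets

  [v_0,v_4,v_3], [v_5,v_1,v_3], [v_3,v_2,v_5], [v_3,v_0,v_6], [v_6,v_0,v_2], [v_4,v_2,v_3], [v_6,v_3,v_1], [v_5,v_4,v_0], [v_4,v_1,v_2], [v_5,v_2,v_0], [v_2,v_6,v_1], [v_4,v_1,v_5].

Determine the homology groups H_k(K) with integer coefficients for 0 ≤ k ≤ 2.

H_0 ≅ Z,  H_1 ≅ Z/2,  H_2 = 0.

Take the total order v_0 < v_1 < v_2 < v_3 < v_4 < v_5 < v_6 on the vertex set. Then K (dimension 2) consists of the simplices:

  0-simplices (7): [v_0], [v_1], [v_2], [v_3], [v_4], [v_5], [v_6]
  1-simplices (18): (18 of them)
  2-simplices (12): (12 of them)

Hence C_0 ≅ Z^7, C_1 ≅ Z^18, C_2 ≅ Z^12.

Boundary ∂_1: C_1 → C_0 is given by ∂[p,q] = [q] − [p]. For instance
  ∂[v_2,v_5] = [v_5] − [v_2].
This gives a 7×18 integer matrix of rank 6; reducing to Smith normal form yields diagonal entries (1,1,1,1,1,1).

∂_2: C_2 → C_1 acts by ∂[p,q,r] = [q,r] − [p,r] + [p,q]. For instance
  ∂[v_0,v_2,v_5] = [v_2,v_5] − [v_0,v_5] + [v_0,v_2],
  ∂[v_1,v_2,v_4] = [v_2,v_4] − [v_1,v_4] + [v_1,v_2].
The 18×12 boundary matrix has rank 12 and Smith normal form diag(1,1,1,1,1,1,1,1,1,1,1,2).

From H_k ≅ ker(∂_k) / im(∂_{k+1}) we obtain:

  H_0: rank C_0 − rank ∂_1 = 7 − 6 = 1, and the invariant factors of ∂_1 are all 1, so H_0 ≅ Z.
  H_1: rank ker ∂_1 − rank ∂_2 = (18 − 6) − 12 = 0, and ∂_2 has invariant factor 2 > 1, so H_1 ≅ Z/2.
  H_2: rank ker ∂_2 − rank ∂_3 = (12 − 12) − 0 = 0, and there is no ∂_3, so H_2 ≅ 0.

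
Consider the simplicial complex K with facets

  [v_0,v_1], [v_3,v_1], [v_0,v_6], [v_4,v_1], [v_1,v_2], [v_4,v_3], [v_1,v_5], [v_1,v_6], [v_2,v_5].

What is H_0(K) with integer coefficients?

We work with the vertex ordering v_0 < v_1 < v_2 < v_3 < v_4 < v_5 < v_6. The simplices of K, each written with vertices in increasing order, are:

  0-simplices (7): [v_0], [v_1], [v_2], [v_3], [v_4], [v_5], [v_6]
  1-simplices (9): [v_0,v_1], [v_0,v_6], [v_1,v_2], [v_1,v_3], [v_1,v_4], [v_1,v_5], [v_1,v_6], [v_2,v_5], [v_3,v_4]

giving chain groups C_0 ≅ Z^7, C_1 ≅ Z^9.

Boundary ∂_1: C_1 → C_0 sends each edge [p,q] (with p < q) to q − p. For instance
  ∂[v_3,v_4] = [v_4] − [v_3].
This gives a 7×9 integer matrix of rank 6; reducing to Smith normal form yields diagonal entries (1,1,1,1,1,1).

Reading off H_k = ker ∂_k / im ∂_{k+1}:

  H_0: rank C_0 − rank ∂_1 = 7 − 6 = 1, and the invariant factors of ∂_1 are all 1, so H_0 = Z.

(K is a triangulation of a wedge of 3 circles.)

H_0 ≅ Z.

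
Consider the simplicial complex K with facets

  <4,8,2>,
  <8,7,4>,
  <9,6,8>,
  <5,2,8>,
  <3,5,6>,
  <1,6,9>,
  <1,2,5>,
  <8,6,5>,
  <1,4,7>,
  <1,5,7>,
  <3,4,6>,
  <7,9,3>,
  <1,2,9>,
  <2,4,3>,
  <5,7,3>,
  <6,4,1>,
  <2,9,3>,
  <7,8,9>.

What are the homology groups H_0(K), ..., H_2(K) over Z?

Order the vertices as 1 < 2 < 3 < 4 < 5 < 6 < 7 < 8 < 9. Listing each simplex with vertices in this order, K has dimension 2 with simplices:

  0-simplices (9): [1], [2], [3], [4], [5], [6], [7], [8], [9]
  1-simplices (27): (27 of them)
  2-simplices (18): [1,2,5], [1,2,9], [1,4,6], [1,4,7], [1,5,7], [1,6,9], [2,3,4], [2,3,9], [2,4,8], [2,5,8], [3,4,6], [3,5,6], [3,5,7], [3,7,9], [4,7,8], [5,6,8], [6,8,9], [7,8,9]

Hence C_0 ≅ Z^9, C_1 ≅ Z^27, C_2 ≅ Z^18.

Boundary ∂_1: C_1 → C_0 maps an edge to its endpoints' difference, ∂[p,q] = q − p. For instance
  ∂[1,5] = [5] − [1].
As a 9×27 matrix over Z this has rank 8, with invariant factors (1,1,1,1,1,1,1,1).

∂_2: C_2 → C_1 sends each 2-simplex [p,q,r] to [q,r] − [p,r] + [p,q]. For instance
  ∂[4,7,8] = [7,8] − [4,8] + [4,7],
  ∂[2,3,9] = [3,9] − [2,9] + [2,3].
The resulting 27×18 matrix has rank 17, and its Smith normal form has invariant factors (1,1,1,1,1,1,1,1,1,1,1,1,1,1,1,1,1).

Reading off H_k = ker ∂_k / im ∂_{k+1}:

  H_0: rank C_0 − rank ∂_1 = 9 − 8 = 1, and the invariant factors of ∂_1 are all 1, so H_0 = Z.
  H_1: rank ker ∂_1 − rank ∂_2 = (27 − 8) − 17 = 2, and the invariant factors of ∂_2 are all 1, so H_1 = Z^2.
  H_2: rank ker ∂_2 − rank ∂_3 = (18 − 17) − 0 = 1, and there is no ∂_3, so H_2 = Z.

As a check, the Euler characteristic is 9 − 27 + 18 = 0, which agrees with 1 − 2 + 1 = 0.

H_0 = Z,  H_1 = Z^2,  H_2 = Z.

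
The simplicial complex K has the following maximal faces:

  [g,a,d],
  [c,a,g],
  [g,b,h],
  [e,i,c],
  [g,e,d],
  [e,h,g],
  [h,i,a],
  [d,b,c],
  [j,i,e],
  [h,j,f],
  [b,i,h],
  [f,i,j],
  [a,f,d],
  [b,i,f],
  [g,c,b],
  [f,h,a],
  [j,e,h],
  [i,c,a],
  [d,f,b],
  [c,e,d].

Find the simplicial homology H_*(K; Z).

K has 10 vertices, 30 edges, 20 triangles.
rank ∂_0 = 0, rank ∂_1 = 9 ⇒ b_0 = 10 − 0 − 9 = 1; all invariant factors of ∂_1 are 1 so no torsion. So H_0 = Z.
rank ∂_1 = 9, rank ∂_2 = 20 ⇒ b_1 = 30 − 9 − 20 = 1; ∂_2 has invariant factor(s) [2] giving torsion. So H_1 = Z ⊕ Z/2.
rank ∂_2 = 20, rank ∂_3 = 0 ⇒ b_2 = 20 − 20 − 0 = 0. So H_2 = 0.

H_0 = Z,  H_1 = Z ⊕ Z/2,  H_2 = 0.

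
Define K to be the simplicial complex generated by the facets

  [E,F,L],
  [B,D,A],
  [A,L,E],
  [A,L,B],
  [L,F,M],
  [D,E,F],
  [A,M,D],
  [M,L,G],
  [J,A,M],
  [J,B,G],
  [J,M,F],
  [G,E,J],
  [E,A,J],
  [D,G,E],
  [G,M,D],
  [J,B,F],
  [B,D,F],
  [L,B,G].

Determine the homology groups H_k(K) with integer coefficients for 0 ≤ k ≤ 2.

H_0 = Z,  H_1 = Z^2,  H_2 = Z.

K has 9 vertices, 27 edges, 18 triangles.
rank ∂_0 = 0, rank ∂_1 = 8 ⇒ b_0 = 9 − 0 − 8 = 1; all invariant factors of ∂_1 are 1 so no torsion. So H_0 ≅ Z.
rank ∂_1 = 8, rank ∂_2 = 17 ⇒ b_1 = 27 − 8 − 17 = 2; all invariant factors of ∂_2 are 1 so no torsion. So H_1 ≅ Z^2.
rank ∂_2 = 17, rank ∂_3 = 0 ⇒ b_2 = 18 − 17 − 0 = 1. So H_2 ≅ Z.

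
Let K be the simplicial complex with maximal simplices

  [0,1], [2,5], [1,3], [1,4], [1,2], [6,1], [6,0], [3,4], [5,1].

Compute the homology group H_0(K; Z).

Fix the vertex order 0 < 1 < 2 < 3 < 4 < 5 < 6 and write every simplex with vertices in increasing order. Then dim K = 1 and the simplices of K are:

  0-simplices (7): [0], [1], [2], [3], [4], [5], [6]
  1-simplices (9): [0,1], [0,6], [1,2], [1,3], [1,4], [1,5], [1,6], [2,5], [3,4]

Hence C_0 ≅ Z^7, C_1 ≅ Z^9.

Boundary ∂_1: C_1 → C_0 is given by ∂[p,q] = [q] − [p].
The 7×9 boundary matrix has rank 6 and Smith normal form diag(1,1,1,1,1,1).

From H_k ≅ ker(∂_k) / im(∂_{k+1}) we obtain:

  H_0: rank C_0 − rank ∂_1 = 7 − 6 = 1, and the invariant factors of ∂_1 are all 1, so H_0 ≅ Z.

(K is a triangulation of a wedge of 3 circles.)

H_0 ≅ Z.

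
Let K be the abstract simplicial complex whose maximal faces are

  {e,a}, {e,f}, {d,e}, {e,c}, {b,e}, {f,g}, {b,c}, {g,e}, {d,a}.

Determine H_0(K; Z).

Fix the vertex order a < b < c < d < e < f < g and write every simplex with vertices in increasing order. Then dim K = 1 and the simplices of K are:

  0-simplices (7): a, b, c, d, e, f, g
  1-simplices (9): ad, ae, bc, be, ce, de, ef, eg, fg

Hence C_0 ≅ Z^7, C_1 ≅ Z^9.

∂_1: C_1 → C_0 maps an edge to its endpoints' difference, ∂[p,q] = q − p.
The resulting 7×9 matrix has rank 6, and its Smith normal form has invariant factors (1,1,1,1,1,1).

From H_k ≅ ker(∂_k) / im(∂_{k+1}) we obtain:

  H_0: rank C_0 − rank ∂_1 = 7 − 6 = 1, and the invariant factors of ∂_1 are all 1, so H_0 ≅ Z.

(K is a triangulation of a wedge of 3 circles.)

H_0 ≅ Z.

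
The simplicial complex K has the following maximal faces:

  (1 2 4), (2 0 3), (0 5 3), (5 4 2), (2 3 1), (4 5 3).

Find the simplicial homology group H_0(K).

Fix the vertex order 0 < 1 < 2 < 3 < 4 < 5 and write every simplex with vertices in increasing order. Then dim K = 2 and the simplices of K are:

  0-simplices (6): [0], [1], [2], [3], [4], [5]
  1-simplices (12): [0,2], [0,3], [0,5], [1,2], [1,3], [1,4], [2,3], [2,4], [2,5], [3,4], [3,5], [4,5]
  2-simplices (6): [0,2,3], [0,3,5], [1,2,3], [1,2,4], [2,4,5], [3,4,5]

so the chain groups are C_0 ≅ Z^6, C_1 ≅ Z^12, C_2 ≅ Z^6.

The boundary map ∂_1: C_1 → C_0 maps an edge to its endpoints' difference, ∂[p,q] = q − p.
The 6×12 boundary matrix has rank 5 and Smith normal form diag(1,1,1,1,1).

∂_2: C_2 → C_1 acts by ∂[p,q,r] = [q,r] − [p,r] + [p,q]. For instance
  ∂[1,2,4] = [2,4] − [1,4] + [1,2],
  ∂[0,2,3] = [2,3] − [0,3] + [0,2].
The 12×6 boundary matrix has rank 6 and Smith normal form diag(1,1,1,1,1,1).

Reading off H_k = ker ∂_k / im ∂_{k+1}:

  H_0: rank C_0 − rank ∂_1 = 6 − 5 = 1, and the invariant factors of ∂_1 are all 1, so H_0 ≅ Z.

H_0 = Z.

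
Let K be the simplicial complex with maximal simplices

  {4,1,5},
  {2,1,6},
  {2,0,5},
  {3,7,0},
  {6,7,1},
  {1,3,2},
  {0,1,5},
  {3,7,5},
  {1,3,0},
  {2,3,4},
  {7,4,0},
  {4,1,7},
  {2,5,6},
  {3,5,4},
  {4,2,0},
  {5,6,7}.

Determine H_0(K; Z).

H_0 ≅ Z.

Take the total order 0 < 1 < 2 < 3 < 4 < 5 < 6 < 7 on the vertex set. Then K (dimension 2) consists of the simplices:

  0-simplices (8): [0], [1], [2], [3], [4], [5], [6], [7]
  1-simplices (24): (24 of them)
  2-simplices (16): [0,1,3], [0,1,5], [0,2,4], [0,2,5], [0,3,7], [0,4,7], [1,2,3], [1,2,6], [1,4,5], [1,4,7], [1,6,7], [2,3,4], [2,5,6], [3,4,5], [3,5,7], [5,6,7]

giving chain groups C_0 ≅ Z^8, C_1 ≅ Z^24, C_2 ≅ Z^16.

The boundary map ∂_1: C_1 → C_0 is given by ∂[p,q] = [q] − [p]. For instance
  ∂[1,4] = [4] − [1].
The 8×24 boundary matrix has rank 7 and Smith normal form diag(1,1,1,1,1,1,1).

The boundary map ∂_2: C_2 → C_1 acts by ∂[p,q,r] = [q,r] − [p,r] + [p,q]. For instance
  ∂[1,4,5] = [4,5] − [1,5] + [1,4],
  ∂[3,5,7] = [5,7] − [3,7] + [3,5].
The 24×16 boundary matrix has rank 15 and Smith normal form diag(1,1,1,1,1,1,1,1,1,1,1,1,1,1,1).

From H_k ≅ ker(∂_k) / im(∂_{k+1}) we obtain:

  H_0: rank C_0 − rank ∂_1 = 8 − 7 = 1, and the invariant factors of ∂_1 are all 1, so H_0 ≅ Z.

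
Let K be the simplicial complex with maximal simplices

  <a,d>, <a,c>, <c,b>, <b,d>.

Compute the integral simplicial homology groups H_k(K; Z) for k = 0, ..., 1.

H_0 ≅ Z,  H_1 ≅ Z.

We work with the vertex ordering a < b < c < d. The simplices of K, each written with vertices in increasing order, are:

  0-simplices (4): a, b, c, d
  1-simplices (4): ac, ad, bc, bd

giving chain groups C_0 ≅ Z^4, C_1 ≅ Z^4.

Boundary ∂_1: C_1 → C_0 is given by ∂[p,q] = [q] − [p]. For instance
  ∂bc = c − b.
The 4×4 boundary matrix has rank 3 and Smith normal form diag(1,1,1).

Now H_k = ker ∂_k / im ∂_{k+1}, so:

  H_0: rank C_0 − rank ∂_1 = 4 − 3 = 1, and the invariant factors of ∂_1 are all 1, so H_0 = Z.
  H_1: rank ker ∂_1 − rank ∂_2 = (4 − 3) − 0 = 1, and there is no ∂_2, so H_1 = Z.

As a check, the Euler characteristic is 4 − 4 = 0, which agrees with 1 − 1 = 0.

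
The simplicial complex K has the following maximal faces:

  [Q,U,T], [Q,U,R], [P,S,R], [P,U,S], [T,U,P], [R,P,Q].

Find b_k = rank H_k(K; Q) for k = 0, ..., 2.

b_0 = 1, b_1 = 1, b_2 = 0.

Take the total order P < Q < R < S < T < U on the vertex set. Then K (dimension 2) consists of the simplices:

  0-simplices (6): P, Q, R, S, T, U
  1-simplices (12): PQ, PR, PS, PT, PU, QR, QT, QU, RS, RU, SU, TU
  2-simplices (6): PQR, PRS, PSU, PTU, QRU, QTU

Hence C_0 ≅ Z^6, C_1 ≅ Z^12, C_2 ≅ Z^6.

∂_1: C_1 → C_0 is given by ∂[p,q] = [q] − [p].
As a 6×12 matrix over Z this has rank 5, with invariant factors (1,1,1,1,1).

Boundary ∂_2: C_2 → C_1 maps a triangle to the signed sum of its edges. For instance
  ∂QTU = TU − QU + QT,
  ∂PTU = TU − PU + PT.
This gives a 12×6 integer matrix of rank 6; reducing to Smith normal form yields diagonal entries (1,1,1,1,1,1).

Now H_k = ker ∂_k / im ∂_{k+1}, so:

  H_0: rank C_0 − rank ∂_1 = 6 − 5 = 1, and the invariant factors of ∂_1 are all 1, so H_0 ≅ Z.
  H_1: rank ker ∂_1 − rank ∂_2 = (12 − 5) − 6 = 1, and the invariant factors of ∂_2 are all 1, so H_1 ≅ Z.
  H_2: rank ker ∂_2 − rank ∂_3 = (6 − 6) − 0 = 0, and there is no ∂_3, so H_2 ≅ 0.

Hence the Betti numbers are b_0 = 1, b_1 = 1, b_2 = 0.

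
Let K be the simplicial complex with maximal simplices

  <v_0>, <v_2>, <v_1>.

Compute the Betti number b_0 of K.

b_0 = 3.

Take the total order v_0 < v_1 < v_2 on the vertex set. Then K (dimension 0) consists of the simplices:

  0-simplices (3): [v_0], [v_1], [v_2]

Hence C_0 ≅ Z^3.

From H_k ≅ ker(∂_k) / im(∂_{k+1}) we obtain:

  H_0: rank C_0 − rank ∂_1 = 3 − 0 = 3, and there is no ∂_1, so H_0 = Z^3.

(K is a triangulation of a set of 3 points.)

Hence the Betti numbers are b_0 = 3.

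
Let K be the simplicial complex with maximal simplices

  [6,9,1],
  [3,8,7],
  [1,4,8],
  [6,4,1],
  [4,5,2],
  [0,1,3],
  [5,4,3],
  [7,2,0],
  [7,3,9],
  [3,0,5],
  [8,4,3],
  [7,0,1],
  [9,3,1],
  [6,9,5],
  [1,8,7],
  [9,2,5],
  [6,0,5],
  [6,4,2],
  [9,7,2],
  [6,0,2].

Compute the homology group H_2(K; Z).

Take the total order 0 < 1 < 2 < 3 < 4 < 5 < 6 < 7 < 8 < 9 on the vertex set. Then K (dimension 2) consists of the simplices:

  0-simplices (10): [0], [1], [2], [3], [4], [5], [6], [7], [8], [9]
  1-simplices (30): (30 of them)
  2-simplices (20): (20 of them)

Hence C_0 ≅ Z^10, C_1 ≅ Z^30, C_2 ≅ Z^20.

Boundary ∂_1: C_1 → C_0 is given by ∂[p,q] = [q] − [p]. For instance
  ∂[3,8] = [8] − [3].
The 10×30 boundary matrix has rank 9 and Smith normal form diag(1,1,1,1,1,1,1,1,1).

Boundary ∂_2: C_2 → C_1 acts by ∂[p,q,r] = [q,r] − [p,r] + [p,q]. For instance
  ∂[2,7,9] = [7,9] − [2,9] + [2,7],
  ∂[1,6,9] = [6,9] − [1,9] + [1,6].
The resulting 30×20 matrix has rank 20, and its Smith normal form has invariant factors (1,1,1,1,1,1,1,1,1,1,1,1,1,1,1,1,1,1,1,2).

Computing H_k = (kernel of ∂_k) / (image of ∂_{k+1}):

  H_2: rank ker ∂_2 − rank ∂_3 = (20 − 20) − 0 = 0, and there is no ∂_3, so H_2 = 0.

H_2 = 0.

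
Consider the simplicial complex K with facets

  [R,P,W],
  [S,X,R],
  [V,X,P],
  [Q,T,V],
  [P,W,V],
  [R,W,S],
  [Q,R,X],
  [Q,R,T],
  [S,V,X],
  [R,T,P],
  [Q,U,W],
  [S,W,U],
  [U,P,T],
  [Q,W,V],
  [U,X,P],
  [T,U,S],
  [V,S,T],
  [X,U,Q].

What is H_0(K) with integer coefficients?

H_0 ≅ Z.

Take the total order P < Q < R < S < T < U < V < W < X on the vertex set. Then K (dimension 2) consists of the simplices:

  0-simplices (9): P, Q, R, S, T, U, V, W, X
  1-simplices (27): PR, PT, PU, PV, PW, PX, QR, QT, QU, QV, QW, QX, RS, RT, RW, RX, ST, SU, SV, SW, SX, TU, TV, UW, UX, VW, VX
  2-simplices (18): PRT, PRW, PTU, PUX, PVW, PVX, QRT, QRX, QTV, QUW, QUX, QVW, RSW, RSX, STU, STV, SUW, SVX

giving chain groups C_0 ≅ Z^9, C_1 ≅ Z^27, C_2 ≅ Z^18.

∂_1: C_1 → C_0 maps an edge to its endpoints' difference, ∂[p,q] = q − p. For instance
  ∂RW = W − R.
The resulting 9×27 matrix has rank 8, and its Smith normal form has invariant factors (1,1,1,1,1,1,1,1).

Boundary ∂_2: C_2 → C_1 sends each 2-simplex [p,q,r] to [q,r] − [p,r] + [p,q]. For instance
  ∂SUW = UW − SW + SU,
  ∂QTV = TV − QV + QT.
The resulting 27×18 matrix has rank 17, and its Smith normal form has invariant factors (1,1,1,1,1,1,1,1,1,1,1,1,1,1,1,1,1).

From H_k ≅ ker(∂_k) / im(∂_{k+1}) we obtain:

  H_0: rank C_0 − rank ∂_1 = 9 − 8 = 1, and the invariant factors of ∂_1 are all 1, so H_0 ≅ Z.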